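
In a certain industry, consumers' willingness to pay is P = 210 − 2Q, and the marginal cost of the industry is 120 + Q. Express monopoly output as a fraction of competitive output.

The monopolist equates marginal revenue to marginal cost: 210 − 4Q = 120 + Q, so Q = 18. From demand, P = 174.
Under competition P = MC: 210 − 2Q = 120 + Q ⇒ Q = 30, P = 150.
Ratio Q_m/Q_c = 18/30 = 0.6.

Q_m/Q_c = 0.6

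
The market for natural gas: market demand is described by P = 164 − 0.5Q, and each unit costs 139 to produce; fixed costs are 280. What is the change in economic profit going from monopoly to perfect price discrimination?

π rises by 312.5

A monopolist chooses Q where MR = MC. MR = 164 − Q; setting this equal to 139 gives Q = 25 and P = 151.5.
Profit = (151.5 − 139)·25 − 280 = 32.5.
Under first-degree price discrimination the firm charges each unit its demand price and produces up to where P = MC, i.e. Q = 50. Consumer surplus is zero; producer surplus equals total surplus.
PS equals the full surplus area, 625. Profit = 625 − 280 = 345.
Change in economic profit: 345 − 32.5 = 312.5.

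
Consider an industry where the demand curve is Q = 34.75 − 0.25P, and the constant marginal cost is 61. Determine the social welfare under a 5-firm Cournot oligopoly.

TS = 739.375

Inverting demand: P = 139 − 4Q.
Cournot with 5 identical firms: the symmetric best-response condition is 139 − 24q = 61. Each firm produces q = 3.25, total output Q = 16.25, price P = 74.
CS = ½·(139 − 74)·16.25 = 528.125; PS = (74 − 61)·16.25 = 211.25; TS = 739.375.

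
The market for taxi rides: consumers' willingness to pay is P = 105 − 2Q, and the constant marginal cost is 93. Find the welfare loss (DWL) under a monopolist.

DWL = 9

Perfect competition: P = MC = 93, so 105 − 2Q = 93 and Q = 6.
Monopoly sets MR = MC: 105 − 4Q = 93 ⇒ Q = 3, P = 105 − 2·3 = 99.
DWL is the triangle between Q = 3 and Q = 6: ½·(6 − 3)·(99 − 93) = 9.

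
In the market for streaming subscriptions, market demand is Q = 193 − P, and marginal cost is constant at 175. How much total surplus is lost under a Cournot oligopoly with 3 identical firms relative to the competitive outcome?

Inverting demand: P = 193 − Q.
Under competition P = MC = 175, so Q = (193 − 175)/1 = 18.
In a 3-firm Cournot equilibrium, symmetry and the first-order condition give q = (193 − 175)/(4) = 4.5. So Q = 13.5 and P = 179.5.
DWL is the triangle between Q = 13.5 and Q = 18: ½·(18 − 13.5)·(179.5 − 175) = 10.125.

DWL = 10.125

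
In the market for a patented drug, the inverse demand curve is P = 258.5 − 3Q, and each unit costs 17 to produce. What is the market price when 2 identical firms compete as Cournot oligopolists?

In a 2-firm Cournot equilibrium, symmetry and the first-order condition give q = (258.5 − 17)/(9) = 161/6. So Q = 161/3 and P = 97.5.

P = 97.5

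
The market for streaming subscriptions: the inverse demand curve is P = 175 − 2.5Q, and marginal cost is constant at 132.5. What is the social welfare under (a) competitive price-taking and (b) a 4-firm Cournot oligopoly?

Under competition P = MC = 132.5, so Q = (175 − 132.5)/2.5 = 17.
CS = ½·(175 − 132.5)·17 = 361.25; PS = (132.5 − 132.5)·17 = 0; TS = 361.25.
With 4 symmetric Cournot firms, each firm's FOC gives 175 − 12.5q = 132.5, so q = 3.4, Q = 4·3.4 = 13.6, and P = 141.
CS = ½·(175 − 141)·13.6 = 231.2; PS = (141 − 132.5)·13.6 = 115.6; TS = 346.8.

Competition: TS = 361.25; Cournot: TS = 346.8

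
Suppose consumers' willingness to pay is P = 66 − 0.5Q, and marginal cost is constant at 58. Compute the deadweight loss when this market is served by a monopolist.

Under competition P = MC = 58, so Q = (66 − 58)/0.5 = 16.
A monopolist chooses Q where MR = MC. MR = 66 − Q; setting this equal to 58 gives Q = 8 and P = 62.
DWL is the triangle between Q = 8 and Q = 16: ½·(16 − 8)·(62 − 58) = 16.

DWL = 16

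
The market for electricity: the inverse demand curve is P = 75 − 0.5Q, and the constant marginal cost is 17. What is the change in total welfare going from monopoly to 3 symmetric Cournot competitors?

A monopolist chooses Q where MR = MC. MR = 75 − Q; setting this equal to 17 gives Q = 58 and P = 46.
CS = ½·(75 − 46)·58 = 841; PS = (46 − 17)·58 = 1682; TS = 2523.
Cournot with 3 identical firms: the symmetric best-response condition is 75 − 2q = 17. Each firm produces q = 29, total output Q = 87, price P = 31.5.
CS = ½·(75 − 31.5)·87 = 1892.25; PS = (31.5 − 17)·87 = 1261.5; TS = 3153.75.
Change in total welfare: 3153.75 − 2523 = 630.75.

TS rises by 630.75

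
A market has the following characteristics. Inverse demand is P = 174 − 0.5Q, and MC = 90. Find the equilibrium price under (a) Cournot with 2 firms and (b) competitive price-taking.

Cournot with 2 identical firms: the symmetric best-response condition is 174 − 1.5q = 90. Each firm produces q = 56, total output Q = 112, price P = 118.
Under competition P = MC = 90, so Q = (174 − 90)/0.5 = 168.

Cournot: P = 118; Competition: P = 90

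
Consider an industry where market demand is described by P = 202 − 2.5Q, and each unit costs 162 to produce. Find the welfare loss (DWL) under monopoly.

DWL = 80

Perfect competition: P = MC = 162, so 202 − 2.5Q = 162 and Q = 16.
Monopoly sets MR = MC: 202 − 5Q = 162 ⇒ Q = 8, P = 202 − 2.5·8 = 182.
DWL is the triangle between Q = 8 and Q = 16: ½·(16 − 8)·(182 − 162) = 80.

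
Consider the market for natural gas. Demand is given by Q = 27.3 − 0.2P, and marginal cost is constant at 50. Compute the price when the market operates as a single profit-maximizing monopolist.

Inverting demand: P = 136.5 − 5Q.
The monopolist equates marginal revenue to marginal cost: 136.5 − 10Q = 50, so Q = 8.65. From demand, P = 93.25.

P = 93.25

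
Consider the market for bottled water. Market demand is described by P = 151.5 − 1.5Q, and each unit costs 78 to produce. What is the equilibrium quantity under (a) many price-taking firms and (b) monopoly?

Under competition P = MC = 78, so Q = (151.5 − 78)/1.5 = 49.
A monopolist chooses Q where MR = MC. MR = 151.5 − 3Q; setting this equal to 78 gives Q = 24.5 and P = 114.75.

Competition: Q = 49; Monopoly: Q = 24.5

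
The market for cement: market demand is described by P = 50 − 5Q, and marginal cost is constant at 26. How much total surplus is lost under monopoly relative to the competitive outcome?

DWL = 14.4

Perfect competition: P = MC = 26, so 50 − 5Q = 26 and Q = 4.8.
The monopolist equates marginal revenue to marginal cost: 50 − 10Q = 26, so Q = 2.4. From demand, P = 38.
DWL is the triangle between Q = 2.4 and Q = 4.8: ½·(4.8 − 2.4)·(38 − 26) = 14.4.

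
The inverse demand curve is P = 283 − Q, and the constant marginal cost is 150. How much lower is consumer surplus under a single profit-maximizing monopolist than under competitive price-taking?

CS falls by 6633.375

Competitive firms price at marginal cost: P = 150, giving Q = 133.
CS = ½·(283 − 150)·133 = 8844.5.
A monopolist chooses Q where MR = MC. MR = 283 − 2Q; setting this equal to 150 gives Q = 66.5 and P = 216.5.
CS = ½·(283 − 216.5)·66.5 = 2211.125.
Change in consumer surplus: 2211.125 − 8844.5 = −6633.375.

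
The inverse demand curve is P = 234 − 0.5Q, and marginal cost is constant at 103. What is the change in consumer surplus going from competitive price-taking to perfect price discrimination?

Perfect competition: P = MC = 103, so 234 − 0.5Q = 103 and Q = 262.
CS = ½·(234 − 103)·262 = 17161.
With perfect price discrimination, output is the efficient level Q = 262 (where demand meets MC), but every buyer pays their willingness to pay: CS = 0 and PS = total surplus.
CS = 0.
Change in consumer surplus: 0 − 17161 = −17161.

Consumer surplus falls by 17161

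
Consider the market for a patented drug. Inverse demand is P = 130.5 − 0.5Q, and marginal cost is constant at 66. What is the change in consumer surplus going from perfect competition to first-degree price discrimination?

Consumer surplus falls by 4160.25

Competitive firms price at marginal cost: P = 66, giving Q = 129.
CS = ½·(130.5 − 66)·129 = 4160.25.
A perfectly discriminating monopolist sells every unit with P(Q) ≥ MC(Q), so output equals the competitive quantity Q = 129. Each buyer pays their reservation price, so CS = 0 and the firm captures all surplus.
CS = 0.
Change in consumer surplus: 0 − 4160.25 = −4160.25.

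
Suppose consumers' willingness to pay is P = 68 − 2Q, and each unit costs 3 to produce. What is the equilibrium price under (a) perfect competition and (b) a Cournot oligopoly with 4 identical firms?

Competition: P = 3; Cournot: P = 16

Competitive firms price at marginal cost: P = 3, giving Q = 32.5.
In a 4-firm Cournot equilibrium, symmetry and the first-order condition give q = (68 − 3)/(10) = 6.5. So Q = 26 and P = 16.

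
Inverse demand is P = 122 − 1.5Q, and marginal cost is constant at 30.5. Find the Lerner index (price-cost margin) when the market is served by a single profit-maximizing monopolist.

Lerner index = 0.6

Monopoly sets MR = MC: 122 − 3Q = 30.5 ⇒ Q = 30.5, P = 122 − 1.5·30.5 = 76.25.
Lerner index = (P − MC)/P = (76.25 − 30.5)/76.25 = 0.6.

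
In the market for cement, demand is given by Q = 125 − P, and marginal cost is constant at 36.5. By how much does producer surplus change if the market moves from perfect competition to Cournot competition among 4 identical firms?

Producer surplus rises by 1253.16

Inverting demand: P = 125 − Q.
Under competition P = MC = 36.5, so Q = (125 − 36.5)/1 = 88.5.
PS = (36.5 − 36.5)·88.5 = 0.
Cournot with 4 identical firms: the symmetric best-response condition is 125 − 5q = 36.5. Each firm produces q = 17.7, total output Q = 70.8, price P = 54.2.
PS = (54.2 − 36.5)·70.8 = 1253.16.
Change in producer surplus: 1253.16 − 0 = 1253.16.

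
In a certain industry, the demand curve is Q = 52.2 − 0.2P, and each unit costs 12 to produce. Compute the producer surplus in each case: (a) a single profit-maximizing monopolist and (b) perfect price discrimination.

Inverting demand: P = 261 − 5Q.
Monopoly sets MR = MC: 261 − 10Q = 12 ⇒ Q = 24.9, P = 261 − 5·24.9 = 136.5.
PS = (136.5 − 12)·24.9 = 3100.05.
With perfect price discrimination, output is the efficient level Q = 49.8 (where demand meets MC), but every buyer pays their willingness to pay: CS = 0 and PS = total surplus.
PS = ½·(261 − 12)·49.8 = 6200.1.

Monopoly: PS = 3100.05; Perfect PD: PS = 6200.1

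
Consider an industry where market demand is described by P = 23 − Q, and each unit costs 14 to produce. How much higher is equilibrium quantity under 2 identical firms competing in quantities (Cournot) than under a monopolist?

The monopolist equates marginal revenue to marginal cost: 23 − 2Q = 14, so Q = 4.5. From demand, P = 18.5.
With 2 symmetric Cournot firms, each firm's FOC gives 23 − 3q = 14, so q = 3, Q = 2·3 = 6, and P = 17.
Change in equilibrium quantity: 6 − 4.5 = 1.5.

Equilibrium quantity rises by 1.5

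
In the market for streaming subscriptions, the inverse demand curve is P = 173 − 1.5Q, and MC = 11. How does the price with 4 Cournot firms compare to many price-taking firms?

Cournot: P = 43.4; Competition: P = 11

With 4 symmetric Cournot firms, each firm's FOC gives 173 − 7.5q = 11, so q = 21.6, Q = 4·21.6 = 86.4, and P = 43.4.
Perfect competition: P = MC = 11, so 173 − 1.5Q = 11 and Q = 108.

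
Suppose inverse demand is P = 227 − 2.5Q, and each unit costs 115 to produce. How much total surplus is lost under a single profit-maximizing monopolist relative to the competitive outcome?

Competitive firms price at marginal cost: P = 115, giving Q = 44.8.
Monopoly sets MR = MC: 227 − 5Q = 115 ⇒ Q = 22.4, P = 227 − 2.5·22.4 = 171.
DWL is the triangle between Q = 22.4 and Q = 44.8: ½·(44.8 − 22.4)·(171 − 115) = 627.2.

DWL = 627.2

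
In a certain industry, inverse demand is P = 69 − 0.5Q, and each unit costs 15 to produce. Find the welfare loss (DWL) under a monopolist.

Under competition P = MC = 15, so Q = (69 − 15)/0.5 = 108.
Monopoly sets MR = MC: 69 − Q = 15 ⇒ Q = 54, P = 69 − 0.5·54 = 42.
DWL is the triangle between Q = 54 and Q = 108: ½·(108 − 54)·(42 − 15) = 729.

DWL = 729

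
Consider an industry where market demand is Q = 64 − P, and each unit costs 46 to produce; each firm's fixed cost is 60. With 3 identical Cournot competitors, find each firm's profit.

Inverting demand: P = 64 − Q.
In a 3-firm Cournot equilibrium, symmetry and the first-order condition give q = (64 − 46)/(4) = 4.5. So Q = 13.5 and P = 50.5.
Each firm's profit = (50.5 − 46)·4.5 − 60 = −39.75.

π_i = −39.75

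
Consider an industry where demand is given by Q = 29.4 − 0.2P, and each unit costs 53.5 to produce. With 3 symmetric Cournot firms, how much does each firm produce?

Inverting demand: P = 147 − 5Q.
With 3 symmetric Cournot firms, each firm's FOC gives 147 − 20q = 53.5, so q = 4.675, Q = 3·4.675 = 14.025, and P = 76.875.

q_i = 4.675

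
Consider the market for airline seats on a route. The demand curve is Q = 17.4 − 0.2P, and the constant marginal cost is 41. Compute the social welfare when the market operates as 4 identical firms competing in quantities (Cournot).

TS = 203.136

Inverting demand: P = 87 − 5Q.
With 4 symmetric Cournot firms, each firm's FOC gives 87 − 25q = 41, so q = 1.84, Q = 4·1.84 = 7.36, and P = 50.2.
CS = ½·(87 − 50.2)·7.36 = 135.424; PS = (50.2 − 41)·7.36 = 67.712; TS = 203.136.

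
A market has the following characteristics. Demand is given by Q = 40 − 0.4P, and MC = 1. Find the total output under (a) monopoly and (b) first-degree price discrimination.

Inverting demand: P = 100 − 2.5Q.
Monopoly sets MR = MC: 100 − 5Q = 1 ⇒ Q = 19.8, P = 100 − 2.5·19.8 = 50.5.
Under first-degree price discrimination the firm charges each unit its demand price and produces up to where P = MC, i.e. Q = 39.6. Consumer surplus is zero; producer surplus equals total surplus.

Monopoly: Q = 19.8; Perfect PD: Q = 39.6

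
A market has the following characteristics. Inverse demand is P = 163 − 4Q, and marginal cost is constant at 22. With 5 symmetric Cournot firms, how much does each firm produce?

In a 5-firm Cournot equilibrium, symmetry and the first-order condition give q = (163 − 22)/(24) = 5.875. So Q = 29.375 and P = 45.5.

q_i = 5.875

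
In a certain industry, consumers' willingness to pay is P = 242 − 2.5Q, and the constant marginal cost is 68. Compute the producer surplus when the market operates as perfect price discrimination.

With perfect price discrimination, output is the efficient level Q = 69.6 (where demand meets MC), but every buyer pays their willingness to pay: CS = 0 and PS = total surplus.
PS = ½·(242 − 68)·69.6 = 6055.2.

PS = 6055.2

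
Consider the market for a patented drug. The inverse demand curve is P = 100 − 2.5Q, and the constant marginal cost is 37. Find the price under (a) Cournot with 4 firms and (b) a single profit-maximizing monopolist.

Cournot with 4 identical firms: the symmetric best-response condition is 100 − 12.5q = 37. Each firm produces q = 5.04, total output Q = 20.16, price P = 49.6.
A monopolist chooses Q where MR = MC. MR = 100 − 5Q; setting this equal to 37 gives Q = 12.6 and P = 68.5.

Cournot: P = 49.6; Monopoly: P = 68.5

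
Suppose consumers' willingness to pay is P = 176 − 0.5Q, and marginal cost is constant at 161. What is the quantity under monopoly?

A monopolist chooses Q where MR = MC. MR = 176 − Q; setting this equal to 161 gives Q = 15 and P = 168.5.

Q = 15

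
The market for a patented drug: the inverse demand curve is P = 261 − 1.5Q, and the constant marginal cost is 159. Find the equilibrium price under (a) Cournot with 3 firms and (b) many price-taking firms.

With 3 symmetric Cournot firms, each firm's FOC gives 261 − 6q = 159, so q = 17, Q = 3·17 = 51, and P = 184.5.
Competitive firms price at marginal cost: P = 159, giving Q = 68.

Cournot: P = 184.5; Competition: P = 159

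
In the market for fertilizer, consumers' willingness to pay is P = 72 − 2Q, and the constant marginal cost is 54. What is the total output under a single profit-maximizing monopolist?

Q = 4.5

Monopoly sets MR = MC: 72 − 4Q = 54 ⇒ Q = 4.5, P = 72 − 2·4.5 = 63.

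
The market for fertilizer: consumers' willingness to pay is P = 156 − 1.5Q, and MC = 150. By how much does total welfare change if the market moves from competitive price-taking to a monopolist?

TS falls by 3

Under competition P = MC = 150, so Q = (156 − 150)/1.5 = 4.
CS = ½·(156 − 150)·4 = 12; PS = (150 − 150)·4 = 0; TS = 12.
The monopolist equates marginal revenue to marginal cost: 156 − 3Q = 150, so Q = 2. From demand, P = 153.
CS = ½·(156 − 153)·2 = 3; PS = (153 − 150)·2 = 6; TS = 9.
Change in total welfare: 9 − 12 = −3.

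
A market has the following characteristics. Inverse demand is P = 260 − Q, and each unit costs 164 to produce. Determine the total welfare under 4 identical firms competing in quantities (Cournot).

TS = 4423.68

In a 4-firm Cournot equilibrium, symmetry and the first-order condition give q = (260 − 164)/(5) = 19.2. So Q = 76.8 and P = 183.2.
CS = ½·(260 − 183.2)·76.8 = 2949.12; PS = (183.2 − 164)·76.8 = 1474.56; TS = 4423.68.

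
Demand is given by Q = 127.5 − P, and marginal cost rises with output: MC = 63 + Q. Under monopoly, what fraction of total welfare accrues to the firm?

PS/TS = 0.75

Inverting demand: P = 127.5 − Q.
A monopolist chooses Q where MR = MC. MR = 127.5 − 2Q; setting this equal to 63 + Q gives Q = 21.5 and P = 106.
CS = ½·(127.5 − 106)·21.5 = 231.125.
PS = P·Q − VC(Q) = 106·21.5 − (63·21.5 + ½·1·21.5²) = 693.375.
Share captured = PS/TS = 693.375/924.5 = 0.75.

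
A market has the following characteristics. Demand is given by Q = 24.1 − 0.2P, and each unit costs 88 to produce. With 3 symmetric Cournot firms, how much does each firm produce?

q_i = 1.625

Inverting demand: P = 120.5 − 5Q.
In a 3-firm Cournot equilibrium, symmetry and the first-order condition give q = (120.5 − 88)/(20) = 1.625. So Q = 4.875 and P = 96.125.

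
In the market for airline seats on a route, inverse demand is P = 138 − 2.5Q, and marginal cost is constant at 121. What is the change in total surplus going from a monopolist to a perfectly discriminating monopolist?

Total surplus rises by 14.45

A monopolist chooses Q where MR = MC. MR = 138 − 5Q; setting this equal to 121 gives Q = 3.4 and P = 129.5.
CS = ½·(138 − 129.5)·3.4 = 14.45; PS = (129.5 − 121)·3.4 = 28.9; TS = 43.35.
With perfect price discrimination, output is the efficient level Q = 6.8 (where demand meets MC), but every buyer pays their willingness to pay: CS = 0 and PS = total surplus.
TS = 57.8 (equal to competitive TS).
Change in total surplus: 57.8 − 43.35 = 14.45.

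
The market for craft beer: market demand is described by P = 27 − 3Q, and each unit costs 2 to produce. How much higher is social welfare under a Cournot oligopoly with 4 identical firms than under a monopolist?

TS rises by 21.875

The monopolist equates marginal revenue to marginal cost: 27 − 6Q = 2, so Q = 25/6. From demand, P = 14.5.
CS = ½·(27 − 14.5)·25/6 = 625/24; PS = (14.5 − 2)·25/6 = 625/12; TS = 78.125.
Cournot with 4 identical firms: the symmetric best-response condition is 27 − 15q = 2. Each firm produces q = 5/3, total output Q = 20/3, price P = 7.
CS = ½·(27 − 7)·20/3 = 200/3; PS = (7 − 2)·20/3 = 100/3; TS = 100.
Change in social welfare: 100 − 78.125 = 21.875.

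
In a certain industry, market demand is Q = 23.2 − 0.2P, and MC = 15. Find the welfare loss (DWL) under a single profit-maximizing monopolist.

DWL = 255.025

Inverting demand: P = 116 − 5Q.
Perfect competition: P = MC = 15, so 116 − 5Q = 15 and Q = 20.2.
The monopolist equates marginal revenue to marginal cost: 116 − 10Q = 15, so Q = 10.1. From demand, P = 65.5.
DWL is the triangle between Q = 10.1 and Q = 20.2: ½·(20.2 − 10.1)·(65.5 − 15) = 255.025.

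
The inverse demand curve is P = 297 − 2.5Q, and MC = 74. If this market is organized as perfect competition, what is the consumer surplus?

Perfect competition: P = MC = 74, so 297 − 2.5Q = 74 and Q = 89.2.
CS = ½·(297 − 74)·89.2 = 9945.8.

CS = 9945.8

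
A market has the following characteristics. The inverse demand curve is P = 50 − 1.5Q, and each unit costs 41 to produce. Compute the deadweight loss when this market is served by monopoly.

DWL = 6.75

Under competition P = MC = 41, so Q = (50 − 41)/1.5 = 6.
A monopolist chooses Q where MR = MC. MR = 50 − 3Q; setting this equal to 41 gives Q = 3 and P = 45.5.
DWL is the triangle between Q = 3 and Q = 6: ½·(6 − 3)·(45.5 − 41) = 6.75.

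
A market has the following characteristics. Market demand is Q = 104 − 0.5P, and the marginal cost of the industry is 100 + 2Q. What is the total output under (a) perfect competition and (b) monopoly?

Inverting demand: P = 208 − 2Q.
Competitive equilibrium sets price equal to marginal cost: 208 − 2Q = 100 + 2Q, so Q = 27 and P = 154.
The monopolist equates marginal revenue to marginal cost: 208 − 4Q = 100 + 2Q, so Q = 18. From demand, P = 172.

Competition: Q = 27; Monopoly: Q = 18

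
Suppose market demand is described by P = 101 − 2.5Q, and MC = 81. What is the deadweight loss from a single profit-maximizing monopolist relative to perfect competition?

DWL = 20

Under competition P = MC = 81, so Q = (101 − 81)/2.5 = 8.
Monopoly sets MR = MC: 101 − 5Q = 81 ⇒ Q = 4, P = 101 − 2.5·4 = 91.
DWL is the triangle between Q = 4 and Q = 8: ½·(8 − 4)·(91 − 81) = 20.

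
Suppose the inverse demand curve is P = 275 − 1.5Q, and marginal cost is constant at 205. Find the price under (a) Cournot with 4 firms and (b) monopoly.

With 4 symmetric Cournot firms, each firm's FOC gives 275 − 7.5q = 205, so q = 28/3, Q = 4·28/3 = 112/3, and P = 219.
A monopolist chooses Q where MR = MC. MR = 275 − 3Q; setting this equal to 205 gives Q = 70/3 and P = 240.

Cournot: P = 219; Monopoly: P = 240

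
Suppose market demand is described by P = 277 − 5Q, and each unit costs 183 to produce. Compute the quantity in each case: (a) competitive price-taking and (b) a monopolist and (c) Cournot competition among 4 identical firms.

Perfect competition: P = MC = 183, so 277 − 5Q = 183 and Q = 18.8.
The monopolist equates marginal revenue to marginal cost: 277 − 10Q = 183, so Q = 9.4. From demand, P = 230.
In a 4-firm Cournot equilibrium, symmetry and the first-order condition give q = (277 − 183)/(25) = 3.76. So Q = 15.04 and P = 201.8.

Competition: Q = 18.8; Monopoly: Q = 9.4; Cournot: Q = 15.04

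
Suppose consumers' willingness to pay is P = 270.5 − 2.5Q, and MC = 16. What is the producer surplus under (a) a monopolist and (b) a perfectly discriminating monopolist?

Monopoly: PS = 6477.025; Perfect PD: PS = 12954.05

The monopolist equates marginal revenue to marginal cost: 270.5 − 5Q = 16, so Q = 50.9. From demand, P = 143.25.
PS = (143.25 − 16)·50.9 = 6477.025.
Under first-degree price discrimination the firm charges each unit its demand price and produces up to where P = MC, i.e. Q = 101.8. Consumer surplus is zero; producer surplus equals total surplus.
PS = ½·(270.5 − 16)·101.8 = 12954.05.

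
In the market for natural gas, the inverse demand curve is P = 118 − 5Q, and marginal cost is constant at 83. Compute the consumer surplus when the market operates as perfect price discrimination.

With perfect price discrimination, output is the efficient level Q = 7 (where demand meets MC), but every buyer pays their willingness to pay: CS = 0 and PS = total surplus.
CS = 0.

CS = 0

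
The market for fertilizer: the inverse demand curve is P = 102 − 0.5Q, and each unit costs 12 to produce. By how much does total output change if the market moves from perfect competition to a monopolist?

Perfect competition: P = MC = 12, so 102 − 0.5Q = 12 and Q = 180.
A monopolist chooses Q where MR = MC. MR = 102 − Q; setting this equal to 12 gives Q = 90 and P = 57.
Change in total output: 90 − 180 = −90.

Q falls by 90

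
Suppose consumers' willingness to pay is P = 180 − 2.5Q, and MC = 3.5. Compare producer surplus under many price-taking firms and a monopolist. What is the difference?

Producer surplus rises by 3115.225

Competitive firms price at marginal cost: P = 3.5, giving Q = 70.6.
PS = (3.5 − 3.5)·70.6 = 0.
The monopolist equates marginal revenue to marginal cost: 180 − 5Q = 3.5, so Q = 35.3. From demand, P = 91.75.
PS = (91.75 − 3.5)·35.3 = 3115.225.
Change in producer surplus: 3115.225 − 0 = 3115.225.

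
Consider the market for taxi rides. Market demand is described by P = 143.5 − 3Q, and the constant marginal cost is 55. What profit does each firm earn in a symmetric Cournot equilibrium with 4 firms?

Cournot with 4 identical firms: the symmetric best-response condition is 143.5 − 15q = 55. Each firm produces q = 5.9, total output Q = 23.6, price P = 72.7.
Each firm's profit = (72.7 − 55)·5.9 = 104.43.

π_i = 104.43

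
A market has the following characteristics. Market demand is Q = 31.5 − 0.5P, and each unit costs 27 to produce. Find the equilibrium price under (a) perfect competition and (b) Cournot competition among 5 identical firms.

Competition: P = 27; Cournot: P = 33

Inverting demand: P = 63 − 2Q.
Under competition P = MC = 27, so Q = (63 − 27)/2 = 18.
With 5 symmetric Cournot firms, each firm's FOC gives 63 − 12q = 27, so q = 3, Q = 5·3 = 15, and P = 33.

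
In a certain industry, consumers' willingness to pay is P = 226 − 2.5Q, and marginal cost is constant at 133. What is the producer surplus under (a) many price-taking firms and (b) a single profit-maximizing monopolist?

Competitive firms price at marginal cost: P = 133, giving Q = 37.2.
PS = (133 − 133)·37.2 = 0.
The monopolist equates marginal revenue to marginal cost: 226 − 5Q = 133, so Q = 18.6. From demand, P = 179.5.
PS = (179.5 − 133)·18.6 = 864.9.

Competition: PS = 0; Monopoly: PS = 864.9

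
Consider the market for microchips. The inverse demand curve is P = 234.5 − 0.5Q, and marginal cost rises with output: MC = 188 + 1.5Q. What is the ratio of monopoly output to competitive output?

The monopolist equates marginal revenue to marginal cost: 234.5 − Q = 188 + 1.5Q, so Q = 18.6. From demand, P = 225.2.
Competitive equilibrium sets price equal to marginal cost: 234.5 − 0.5Q = 188 + 1.5Q, so Q = 23.25 and P = 222.875.
Ratio Q_m/Q_c = 18.6/23.25 = 0.8.

Q_m/Q_c = 0.8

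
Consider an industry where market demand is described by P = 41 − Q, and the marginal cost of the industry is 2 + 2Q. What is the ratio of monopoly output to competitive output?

Monopoly sets MR = MC: 41 − 2Q = 2 + 2Q ⇒ Q = 9.75, P = 41 − 9.75 = 31.25.
Under competition P = MC: 41 − Q = 2 + 2Q ⇒ Q = 13, P = 28.
Ratio Q_m/Q_c = 9.75/13 = 0.75.

Q_m/Q_c = 0.75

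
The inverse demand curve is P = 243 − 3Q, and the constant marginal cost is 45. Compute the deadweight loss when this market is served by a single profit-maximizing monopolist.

Perfect competition: P = MC = 45, so 243 − 3Q = 45 and Q = 66.
A monopolist chooses Q where MR = MC. MR = 243 − 6Q; setting this equal to 45 gives Q = 33 and P = 144.
DWL is the triangle between Q = 33 and Q = 66: ½·(66 − 33)·(144 − 45) = 1633.5.

DWL = 1633.5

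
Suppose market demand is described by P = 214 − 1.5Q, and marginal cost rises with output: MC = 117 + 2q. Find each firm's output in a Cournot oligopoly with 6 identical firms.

With 6 symmetric Cournot firms, each firm's FOC gives 214 − 10.5q = 117 + 2q, so q = 7.76, Q = 6·7.76 = 46.56, and P = 144.16.

q_i = 7.76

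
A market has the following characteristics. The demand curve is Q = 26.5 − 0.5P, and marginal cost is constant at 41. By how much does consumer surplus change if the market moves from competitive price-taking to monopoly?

Inverting demand: P = 53 − 2Q.
Under competition P = MC = 41, so Q = (53 − 41)/2 = 6.
CS = ½·(53 − 41)·6 = 36.
A monopolist chooses Q where MR = MC. MR = 53 − 4Q; setting this equal to 41 gives Q = 3 and P = 47.
CS = ½·(53 − 47)·3 = 9.
Change in consumer surplus: 9 − 36 = −27.

CS falls by 27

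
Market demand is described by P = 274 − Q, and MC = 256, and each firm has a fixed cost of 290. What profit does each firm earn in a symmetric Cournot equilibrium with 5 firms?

π_i = −281

With 5 symmetric Cournot firms, each firm's FOC gives 274 − 6q = 256, so q = 3, Q = 5·3 = 15, and P = 259.
Each firm's profit = (259 − 256)·3 − 290 = −281.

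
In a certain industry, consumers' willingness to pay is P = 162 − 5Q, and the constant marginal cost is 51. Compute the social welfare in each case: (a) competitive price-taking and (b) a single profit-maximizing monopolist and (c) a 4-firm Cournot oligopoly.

Perfect competition: P = MC = 51, so 162 − 5Q = 51 and Q = 22.2.
CS = ½·(162 − 51)·22.2 = 1232.1; PS = (51 − 51)·22.2 = 0; TS = 1232.1.
A monopolist chooses Q where MR = MC. MR = 162 − 10Q; setting this equal to 51 gives Q = 11.1 and P = 106.5.
CS = ½·(162 − 106.5)·11.1 = 308.025; PS = (106.5 − 51)·11.1 = 616.05; TS = 924.075.
In a 4-firm Cournot equilibrium, symmetry and the first-order condition give q = (162 − 51)/(25) = 4.44. So Q = 17.76 and P = 73.2.
CS = ½·(162 − 73.2)·17.76 = 788.544; PS = (73.2 − 51)·17.76 = 394.272; TS = 1182.816.

Competition: TS = 1232.1; Monopoly: TS = 924.075; Cournot: TS = 1182.816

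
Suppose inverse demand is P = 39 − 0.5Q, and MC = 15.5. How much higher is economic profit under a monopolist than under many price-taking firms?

Perfect competition: P = MC = 15.5, so 39 − 0.5Q = 15.5 and Q = 47.
Profit = (15.5 − 15.5)·47 = 0.
A monopolist chooses Q where MR = MC. MR = 39 − Q; setting this equal to 15.5 gives Q = 23.5 and P = 27.25.
Profit = (27.25 − 15.5)·23.5 = 276.125.
Change in economic profit: 276.125 − 0 = 276.125.

Economic profit rises by 276.125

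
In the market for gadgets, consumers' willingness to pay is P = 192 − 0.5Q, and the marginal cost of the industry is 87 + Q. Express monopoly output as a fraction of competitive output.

A monopolist chooses Q where MR = MC. MR = 192 − Q; setting this equal to 87 + Q gives Q = 52.5 and P = 165.75.
Competitive equilibrium sets price equal to marginal cost: 192 − 0.5Q = 87 + Q, so Q = 70 and P = 157.
Ratio Q_m/Q_c = 52.5/70 = 0.75.

Q_m/Q_c = 0.75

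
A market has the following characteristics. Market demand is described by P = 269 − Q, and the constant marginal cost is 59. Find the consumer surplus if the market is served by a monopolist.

Monopoly sets MR = MC: 269 − 2Q = 59 ⇒ Q = 105, P = 269 − 105 = 164.
CS = ½·(269 − 164)·105 = 5512.5.

CS = 5512.5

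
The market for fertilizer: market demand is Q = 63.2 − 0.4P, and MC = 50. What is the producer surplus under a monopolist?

PS = 1166.4

Inverting demand: P = 158 − 2.5Q.
Monopoly sets MR = MC: 158 − 5Q = 50 ⇒ Q = 21.6, P = 158 − 2.5·21.6 = 104.
PS = (104 − 50)·21.6 = 1166.4.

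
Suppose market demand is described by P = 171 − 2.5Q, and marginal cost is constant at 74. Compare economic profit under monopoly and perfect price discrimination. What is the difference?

π rises by 940.9

The monopolist equates marginal revenue to marginal cost: 171 − 5Q = 74, so Q = 19.4. From demand, P = 122.5.
Profit = (122.5 − 74)·19.4 = 940.9.
Under first-degree price discrimination the firm charges each unit its demand price and produces up to where P = MC, i.e. Q = 38.8. Consumer surplus is zero; producer surplus equals total surplus.
PS equals the full surplus area, 1881.8. Profit = 1881.8 = 1881.8.
Change in economic profit: 1881.8 − 940.9 = 940.9.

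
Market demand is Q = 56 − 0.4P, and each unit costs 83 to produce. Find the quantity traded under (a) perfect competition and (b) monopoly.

Competition: Q = 22.8; Monopoly: Q = 11.4

Inverting demand: P = 140 − 2.5Q.
Under competition P = MC = 83, so Q = (140 − 83)/2.5 = 22.8.
The monopolist equates marginal revenue to marginal cost: 140 − 5Q = 83, so Q = 11.4. From demand, P = 111.5.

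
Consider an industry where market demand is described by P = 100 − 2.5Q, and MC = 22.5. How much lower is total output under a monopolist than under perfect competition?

Q falls by 15.5

Perfect competition: P = MC = 22.5, so 100 − 2.5Q = 22.5 and Q = 31.
Monopoly sets MR = MC: 100 − 5Q = 22.5 ⇒ Q = 15.5, P = 100 − 2.5·15.5 = 61.25.
Change in total output: 15.5 − 31 = −15.5.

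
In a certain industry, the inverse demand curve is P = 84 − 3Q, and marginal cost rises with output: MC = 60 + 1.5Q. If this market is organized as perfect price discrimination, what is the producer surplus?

Under first-degree price discrimination the firm charges each unit its demand price and produces up to where P = MC, i.e. Q = 16/3. Consumer surplus is zero; producer surplus equals total surplus.
PS = ½·(84 − 60)·16/3 = 64.

PS = 64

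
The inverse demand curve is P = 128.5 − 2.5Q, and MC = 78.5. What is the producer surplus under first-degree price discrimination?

Under first-degree price discrimination the firm charges each unit its demand price and produces up to where P = MC, i.e. Q = 20. Consumer surplus is zero; producer surplus equals total surplus.
PS = ½·(128.5 − 78.5)·20 = 500.

PS = 500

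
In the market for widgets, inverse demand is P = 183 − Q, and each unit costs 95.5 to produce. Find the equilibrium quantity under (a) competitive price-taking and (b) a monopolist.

Competition: Q = 87.5; Monopoly: Q = 43.75

Perfect competition: P = MC = 95.5, so 183 − Q = 95.5 and Q = 87.5.
A monopolist chooses Q where MR = MC. MR = 183 − 2Q; setting this equal to 95.5 gives Q = 43.75 and P = 139.25.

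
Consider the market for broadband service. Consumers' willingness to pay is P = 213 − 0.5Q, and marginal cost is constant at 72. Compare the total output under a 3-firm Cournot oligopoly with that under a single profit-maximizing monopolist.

Cournot: Q = 211.5; Monopoly: Q = 141

In a 3-firm Cournot equilibrium, symmetry and the first-order condition give q = (213 − 72)/(2) = 70.5. So Q = 211.5 and P = 107.25.
The monopolist equates marginal revenue to marginal cost: 213 − Q = 72, so Q = 141. From demand, P = 142.5.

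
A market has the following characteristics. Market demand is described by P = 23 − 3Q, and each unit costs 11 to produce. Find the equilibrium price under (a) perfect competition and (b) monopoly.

Perfect competition: P = MC = 11, so 23 − 3Q = 11 and Q = 4.
Monopoly sets MR = MC: 23 − 6Q = 11 ⇒ Q = 2, P = 23 − 3·2 = 17.

Competition: P = 11; Monopoly: P = 17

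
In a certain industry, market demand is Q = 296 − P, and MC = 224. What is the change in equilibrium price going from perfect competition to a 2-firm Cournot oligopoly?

Equilibrium price rises by 24

Inverting demand: P = 296 − Q.
Under competition P = MC = 224, so Q = (296 − 224)/1 = 72.
Cournot with 2 identical firms: the symmetric best-response condition is 296 − 3q = 224. Each firm produces q = 24, total output Q = 48, price P = 248.
Change in equilibrium price: 248 − 224 = 24.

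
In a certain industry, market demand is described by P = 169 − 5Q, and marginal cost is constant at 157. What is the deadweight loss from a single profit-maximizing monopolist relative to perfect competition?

Competitive firms price at marginal cost: P = 157, giving Q = 2.4.
The monopolist equates marginal revenue to marginal cost: 169 − 10Q = 157, so Q = 1.2. From demand, P = 163.
DWL is the triangle between Q = 1.2 and Q = 2.4: ½·(2.4 − 1.2)·(163 − 157) = 3.6.

DWL = 3.6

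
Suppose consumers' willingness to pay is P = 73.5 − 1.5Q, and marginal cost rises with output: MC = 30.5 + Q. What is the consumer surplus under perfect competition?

Under competition P = MC: 73.5 − 1.5Q = 30.5 + Q ⇒ Q = 17.2, P = 47.7.
CS = ½·(73.5 − 47.7)·17.2 = 221.88.

CS = 221.88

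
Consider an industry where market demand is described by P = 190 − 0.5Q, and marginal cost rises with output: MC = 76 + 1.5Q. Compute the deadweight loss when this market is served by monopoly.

Under competition P = MC: 190 − 0.5Q = 76 + 1.5Q ⇒ Q = 57, P = 161.5.
Monopoly sets MR = MC: 190 − Q = 76 + 1.5Q ⇒ Q = 45.6, P = 190 − 0.5·45.6 = 167.2.
CS = ½·(190 − 161.5)·57 = 812.25; PS = (161.5·57 − 76·57 − ½·1.5·57²) = 2436.75; TS = 3249.
CS = ½·(190 − 167.2)·45.6 = 519.84; PS = (167.2·45.6 − 76·45.6 − ½·1.5·45.6²) = 2599.2; TS = 3119.04.
DWL = 3249 − 3119.04 = 129.96.

DWL = 129.96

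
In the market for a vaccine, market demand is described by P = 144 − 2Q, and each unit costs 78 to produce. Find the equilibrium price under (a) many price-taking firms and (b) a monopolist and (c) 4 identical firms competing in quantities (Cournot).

Under competition P = MC = 78, so Q = (144 − 78)/2 = 33.
A monopolist chooses Q where MR = MC. MR = 144 − 4Q; setting this equal to 78 gives Q = 16.5 and P = 111.
With 4 symmetric Cournot firms, each firm's FOC gives 144 − 10q = 78, so q = 6.6, Q = 4·6.6 = 26.4, and P = 91.2.

Competition: P = 78; Monopoly: P = 111; Cournot: P = 91.2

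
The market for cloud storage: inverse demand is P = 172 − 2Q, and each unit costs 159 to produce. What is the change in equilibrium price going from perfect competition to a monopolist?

Under competition P = MC = 159, so Q = (172 − 159)/2 = 6.5.
The monopolist equates marginal revenue to marginal cost: 172 − 4Q = 159, so Q = 3.25. From demand, P = 165.5.
Change in equilibrium price: 165.5 − 159 = 6.5.

Equilibrium price rises by 6.5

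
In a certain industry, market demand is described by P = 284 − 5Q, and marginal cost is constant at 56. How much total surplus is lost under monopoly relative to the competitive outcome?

Competitive firms price at marginal cost: P = 56, giving Q = 45.6.
The monopolist equates marginal revenue to marginal cost: 284 − 10Q = 56, so Q = 22.8. From demand, P = 170.
DWL is the triangle between Q = 22.8 and Q = 45.6: ½·(45.6 − 22.8)·(170 − 56) = 1299.6.

DWL = 1299.6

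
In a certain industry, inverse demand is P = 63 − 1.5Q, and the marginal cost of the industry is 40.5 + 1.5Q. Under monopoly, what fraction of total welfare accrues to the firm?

A monopolist chooses Q where MR = MC. MR = 63 − 3Q; setting this equal to 40.5 + 1.5Q gives Q = 5 and P = 55.5.
CS = ½·(63 − 55.5)·5 = 18.75.
PS = P·Q − VC(Q) = 55.5·5 − (40.5·5 + ½·1.5·5²) = 56.25.
Share captured = PS/TS = 56.25/75 = 0.75.

PS/TS = 0.75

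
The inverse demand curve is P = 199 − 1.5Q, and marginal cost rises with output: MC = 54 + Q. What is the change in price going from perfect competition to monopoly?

Price rises by 32.625

Competitive equilibrium sets price equal to marginal cost: 199 − 1.5Q = 54 + Q, so Q = 58 and P = 112.
Monopoly sets MR = MC: 199 − 3Q = 54 + Q ⇒ Q = 36.25, P = 199 − 1.5·36.25 = 144.625.
Change in price: 144.625 − 112 = 32.625.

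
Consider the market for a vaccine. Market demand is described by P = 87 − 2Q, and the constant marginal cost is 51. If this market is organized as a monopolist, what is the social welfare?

TS = 243

Monopoly sets MR = MC: 87 − 4Q = 51 ⇒ Q = 9, P = 87 − 2·9 = 69.
CS = ½·(87 − 69)·9 = 81; PS = (69 − 51)·9 = 162; TS = 243.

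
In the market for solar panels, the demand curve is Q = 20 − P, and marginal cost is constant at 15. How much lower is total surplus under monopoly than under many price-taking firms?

Total surplus falls by 3.125

Inverting demand: P = 20 − Q.
Under competition P = MC = 15, so Q = (20 − 15)/1 = 5.
CS = ½·(20 − 15)·5 = 12.5; PS = (15 − 15)·5 = 0; TS = 12.5.
The monopolist equates marginal revenue to marginal cost: 20 − 2Q = 15, so Q = 2.5. From demand, P = 17.5.
CS = ½·(20 − 17.5)·2.5 = 3.125; PS = (17.5 − 15)·2.5 = 6.25; TS = 9.375.
Change in total surplus: 9.375 − 12.5 = −3.125.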